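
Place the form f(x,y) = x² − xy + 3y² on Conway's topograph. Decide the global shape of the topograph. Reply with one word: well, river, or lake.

D = b²−4ac = (-1)² − 4·1·3 = -11
D < 0 ⇒ definite ⇒ every region one sign ⇒ single well

well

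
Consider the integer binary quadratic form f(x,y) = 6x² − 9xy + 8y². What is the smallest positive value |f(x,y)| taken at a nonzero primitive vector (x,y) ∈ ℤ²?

translate: b→3 (≡-9 mod 12), so (6,-9,8)→(6,3,5)
flip: (6,3,5)→(5,-3,6)
reduced (well bottom): (5,-3,6) with a≤c, −a<b≤a
well minimum = a = 5

5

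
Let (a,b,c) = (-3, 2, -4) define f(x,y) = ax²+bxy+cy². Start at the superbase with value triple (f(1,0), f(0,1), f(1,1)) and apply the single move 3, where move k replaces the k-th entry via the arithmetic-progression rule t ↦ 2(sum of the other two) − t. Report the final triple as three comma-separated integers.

start (-3,-4,-5) = (f(1,0),f(0,1),f(1,1))
replace slot 3: 2·((-3)+(-4)) − (-5) = -9 → (-3,-4,-9)

-3,-4,-9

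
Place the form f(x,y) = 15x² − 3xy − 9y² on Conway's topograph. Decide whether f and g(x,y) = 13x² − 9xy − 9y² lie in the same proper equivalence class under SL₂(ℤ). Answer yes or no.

D₁ = 549, D₂ = 549
river cycle of f (length 6): (-9, 21, 3), (3, 21, -9), (-9, 15, 9), (9, 21, -3), (-3, 21, 9), (9, 15, -9)
river cycle of g (length 6): (-9, 9, 13), (13, 17, -5), (-5, 23, 1), (1, 23, -5), (-5, 17, 13), (13, 9, -9)
cycles differ ⇒ inequivalent

no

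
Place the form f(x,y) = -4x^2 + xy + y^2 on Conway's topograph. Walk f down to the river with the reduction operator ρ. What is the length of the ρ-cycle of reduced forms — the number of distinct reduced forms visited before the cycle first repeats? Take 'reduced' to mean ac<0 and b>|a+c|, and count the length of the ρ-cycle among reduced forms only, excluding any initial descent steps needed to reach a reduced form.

D = 17, ⌊√D⌋ = 4
descent: ρ → (1,3,-2)  [lands on river]
river: ρ → (-2,1,2)
river: ρ → (2,3,-1)
river: ρ → (-1,3,2)
river: ρ → (2,1,-2)
river: ρ → (-2,3,1)
ρ-cycle length = 6 (tail of 1 descent step not counted)

6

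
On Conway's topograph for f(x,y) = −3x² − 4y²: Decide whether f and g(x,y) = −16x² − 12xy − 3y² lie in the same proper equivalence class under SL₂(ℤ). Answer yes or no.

D₁ = -48, D₂ = -48
f is negative-definite; reduce −f:
−f: reduced (well bottom): (3,0,4) with a≤c, −a<b≤a
flip sign back: reduced form of f is (-3,0,-4)
g is negative-definite; reduce −g:
−g: flip: (16,12,3)→(3,-12,16)
−g: translate: b→0 (≡-12 mod 6), so (3,-12,16)→(3,0,4)
−g: reduced (well bottom): (3,0,4) with a≤c, −a<b≤a
flip sign back: reduced form of g is (-3,0,-4)
reduced forms (-3, 0, -4) vs (-3, 0, -4) ⇒ equivalent

yes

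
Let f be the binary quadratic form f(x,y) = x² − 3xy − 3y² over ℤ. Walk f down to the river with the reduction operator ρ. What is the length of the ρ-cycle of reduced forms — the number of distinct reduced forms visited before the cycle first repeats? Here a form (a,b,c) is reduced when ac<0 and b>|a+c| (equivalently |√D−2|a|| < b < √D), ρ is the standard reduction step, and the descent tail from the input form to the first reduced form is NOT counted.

D = 21, ⌊√D⌋ = 4
descent: ρ → (-3,3,1)  [lands on river]
river: ρ → (1,3,-3)
ρ-cycle length = 2 (tail of 1 descent step not counted)

2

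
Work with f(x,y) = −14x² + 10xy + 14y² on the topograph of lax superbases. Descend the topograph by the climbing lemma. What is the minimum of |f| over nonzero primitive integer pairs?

river: ρ → (14,18,-10)
river: ρ → (-10,22,10)
river: ρ → (10,18,-14)
river: ρ → (-14,10,14)
closes: descent 0, river 4
min |a| on river = 10

10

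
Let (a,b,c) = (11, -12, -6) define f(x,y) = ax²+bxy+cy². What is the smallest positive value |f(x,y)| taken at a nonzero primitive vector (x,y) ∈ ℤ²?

descent: ρ → (-6,12,11)  [lands on river]
river: ρ → (11,10,-7)
river: ρ → (-7,18,3)
river: ρ → (3,18,-7)
river: ρ → (-7,10,11)
river: ρ → (11,12,-6)
closes: descent 1, river 6
min |a| on river = 3

3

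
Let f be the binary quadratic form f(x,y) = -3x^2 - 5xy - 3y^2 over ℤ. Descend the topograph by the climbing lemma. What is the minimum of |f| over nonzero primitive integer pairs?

translate: b→-1 (≡5 mod 6), so (3,5,3)→(3,-1,1)
flip: (3,-1,1)→(1,1,3)
reduced (well bottom): (1,1,3) with a≤c, −a<b≤a
well minimum |f| = |-1| = 1 (negative-definite)

1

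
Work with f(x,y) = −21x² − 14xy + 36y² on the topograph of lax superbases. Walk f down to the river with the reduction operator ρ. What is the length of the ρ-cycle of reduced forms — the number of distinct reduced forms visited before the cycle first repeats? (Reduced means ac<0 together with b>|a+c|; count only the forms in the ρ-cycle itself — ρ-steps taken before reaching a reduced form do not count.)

D = 3220, ⌊√D⌋ = 56
descent: ρ → (36,14,-21)
descent: ρ → (-21,28,29)  [lands on river]
river: ρ → (29,30,-20)
river: ρ → (-20,50,9)
river: ρ → (9,40,-45)
river: ρ → (-45,50,4)
river: ρ → (4,54,-19)
river: ρ → (-19,22,36)
river: ρ → (36,50,-5)
river: ρ → (-5,50,36)
river: ρ → (36,22,-19)
river: ρ → (-19,54,4)
river: ρ → (4,50,-45)
river: ρ → (-45,40,9)
river: ρ → (9,50,-20)
river: ρ → (-20,30,29)
river: ρ → (29,28,-21)
river: ρ → (-21,56,1)
river: ρ → (1,56,-21)
ρ-cycle length = 18 (tail of 2 descent steps not counted)

18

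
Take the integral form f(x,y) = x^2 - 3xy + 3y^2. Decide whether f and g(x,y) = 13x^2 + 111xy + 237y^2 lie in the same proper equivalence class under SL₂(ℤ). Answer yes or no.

D₁ = -3, D₂ = -3
f: translate: b→1 (≡-3 mod 2), so (1,-3,3)→(1,1,1)
f: reduced (well bottom): (1,1,1) with a≤c, −a<b≤a
g: translate: b→7 (≡111 mod 26), so (13,111,237)→(13,7,1)
g: flip: (13,7,1)→(1,-7,13)
g: translate: b→1 (≡-7 mod 2), so (1,-7,13)→(1,1,1)
g: reduced (well bottom): (1,1,1) with a≤c, −a<b≤a
reduced forms (1, 1, 1) vs (1, 1, 1) ⇒ equivalent

yes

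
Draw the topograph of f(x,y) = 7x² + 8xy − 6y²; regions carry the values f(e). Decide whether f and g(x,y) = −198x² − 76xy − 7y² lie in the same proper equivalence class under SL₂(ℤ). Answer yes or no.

D₁ = 232, D₂ = 232
river cycle of f (length 14): (-6, 4, 9), (9, 14, -1), (-1, 14, 9), (9, 4, -6), (-6, 8, 7), (7, 6, -7), (-7, 8, 6), (6, 4, -9), (-9, 14, 1), (1, 14, -9), … (4 more)
river cycle of g (length 14): (-7, 6, 7), (7, 8, -6), (-6, 4, 9), (9, 14, -1), (-1, 14, 9), (9, 4, -6), (-6, 8, 7), (7, 6, -7), (-7, 8, 6), (6, 4, -9), … (4 more)
cycles coincide ⇒ equivalent

yes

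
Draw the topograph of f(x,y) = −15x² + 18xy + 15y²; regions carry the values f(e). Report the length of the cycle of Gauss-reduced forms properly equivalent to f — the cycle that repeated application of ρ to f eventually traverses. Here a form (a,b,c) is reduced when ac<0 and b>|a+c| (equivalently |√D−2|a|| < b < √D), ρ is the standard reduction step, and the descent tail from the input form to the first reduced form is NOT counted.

D = 1224, ⌊√D⌋ = 34
river: ρ → (15,12,-18)
river: ρ → (-18,24,9)
river: ρ → (9,30,-9)
river: ρ → (-9,24,18)
river: ρ → (18,12,-15)
river: ρ → (-15,18,15)
ρ-cycle length = 6 (tail of 0 descent steps not counted)

6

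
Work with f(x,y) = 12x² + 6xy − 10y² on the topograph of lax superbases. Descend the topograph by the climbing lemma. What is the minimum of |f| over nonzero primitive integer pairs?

river: ρ → (-10,14,8)
river: ρ → (8,18,-6)
river: ρ → (-6,18,8)
river: ρ → (8,14,-10)
river: ρ → (-10,6,12)
river: ρ → (12,18,-4)
river: ρ → (-4,22,2)
river: ρ → (2,22,-4)
river: ρ → (-4,18,12)
river: ρ → (12,6,-10)
closes: descent 0, river 10
min |a| on river = 2

2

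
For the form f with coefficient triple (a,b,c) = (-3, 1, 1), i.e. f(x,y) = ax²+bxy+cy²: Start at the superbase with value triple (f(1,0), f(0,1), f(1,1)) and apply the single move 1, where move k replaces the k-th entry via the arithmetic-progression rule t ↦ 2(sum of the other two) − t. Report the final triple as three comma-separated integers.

start (-3,1,-1) = (f(1,0),f(0,1),f(1,1))
replace slot 1: 2·(1+(-1)) − (-3) = 3 → (3,1,-1)

3,1,-1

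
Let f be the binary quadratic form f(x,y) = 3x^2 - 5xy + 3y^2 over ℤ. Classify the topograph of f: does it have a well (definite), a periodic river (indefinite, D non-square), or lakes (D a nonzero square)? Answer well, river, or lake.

D = b²−4ac = (-5)² − 4·3·3 = -11
D < 0 ⇒ definite ⇒ every region one sign ⇒ single well

well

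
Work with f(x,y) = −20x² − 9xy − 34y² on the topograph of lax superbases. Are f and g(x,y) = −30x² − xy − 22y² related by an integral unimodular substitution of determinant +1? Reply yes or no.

D₁ = -2639, D₂ = -2639
f is negative-definite; reduce −f:
−f: reduced (well bottom): (20,9,34) with a≤c, −a<b≤a
flip sign back: reduced form of f is (-20,-9,-34)
g is negative-definite; reduce −g:
−g: flip: (30,1,22)→(22,-1,30)
−g: reduced (well bottom): (22,-1,30) with a≤c, −a<b≤a
flip sign back: reduced form of g is (-22,1,-30)
reduced forms (-20, -9, -34) vs (-22, 1, -30) ⇒ inequivalent

no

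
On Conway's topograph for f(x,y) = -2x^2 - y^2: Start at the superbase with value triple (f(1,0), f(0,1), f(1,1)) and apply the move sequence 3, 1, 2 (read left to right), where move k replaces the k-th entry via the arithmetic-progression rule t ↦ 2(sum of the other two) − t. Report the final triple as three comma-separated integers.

start (-2,-1,-3) = (f(1,0),f(0,1),f(1,1))
replace slot 3: 2·((-2)+(-1)) − (-3) = -3 → (-2,-1,-3)
replace slot 1: 2·((-1)+(-3)) − (-2) = -6 → (-6,-1,-3)
replace slot 2: 2·((-6)+(-3)) − (-1) = -17 → (-6,-17,-3)

-6,-17,-3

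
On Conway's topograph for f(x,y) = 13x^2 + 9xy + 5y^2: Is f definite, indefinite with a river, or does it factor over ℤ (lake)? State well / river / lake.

D = b²−4ac = 9² − 4·13·5 = -179
D < 0 ⇒ definite ⇒ every region one sign ⇒ single well

well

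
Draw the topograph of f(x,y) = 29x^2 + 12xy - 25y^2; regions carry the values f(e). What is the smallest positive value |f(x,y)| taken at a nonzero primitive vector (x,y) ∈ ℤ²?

river: ρ → (-25,38,16)
river: ρ → (16,26,-37)
river: ρ → (-37,48,5)
river: ρ → (5,52,-17)
river: ρ → (-17,50,8)
river: ρ → (8,46,-29)
river: ρ → (-29,12,25)
river: ρ → (25,38,-16)
river: ρ → (-16,26,37)
river: ρ → (37,48,-5)
river: ρ → (-5,52,17)
river: ρ → (17,50,-8)
river: ρ → (-8,46,29)
river: ρ → (29,12,-25)
closes: descent 0, river 14
min |a| on river = 5

5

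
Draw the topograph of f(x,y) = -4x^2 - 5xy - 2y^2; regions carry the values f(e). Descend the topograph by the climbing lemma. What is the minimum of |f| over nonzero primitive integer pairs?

translate: b→-3 (≡5 mod 8), so (4,5,2)→(4,-3,1)
flip: (4,-3,1)→(1,3,4)
translate: b→1 (≡3 mod 2), so (1,3,4)→(1,1,2)
reduced (well bottom): (1,1,2) with a≤c, −a<b≤a
well minimum |f| = |-1| = 1 (negative-definite)

1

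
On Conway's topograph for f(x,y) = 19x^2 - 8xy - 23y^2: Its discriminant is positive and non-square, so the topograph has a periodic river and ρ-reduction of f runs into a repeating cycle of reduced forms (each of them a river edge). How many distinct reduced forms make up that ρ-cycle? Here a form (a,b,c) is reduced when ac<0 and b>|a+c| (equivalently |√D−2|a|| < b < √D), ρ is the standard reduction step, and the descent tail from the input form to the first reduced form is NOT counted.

D = 1812, ⌊√D⌋ = 42
descent: ρ → (-23,8,19)  [lands on river]
river: ρ → (19,30,-12)
river: ρ → (-12,42,1)
river: ρ → (1,42,-12)
river: ρ → (-12,30,19)
river: ρ → (19,8,-23)
river: ρ → (-23,38,4)
river: ρ → (4,42,-3)
river: ρ → (-3,42,4)
river: ρ → (4,38,-23)
ρ-cycle length = 10 (tail of 1 descent step not counted)

10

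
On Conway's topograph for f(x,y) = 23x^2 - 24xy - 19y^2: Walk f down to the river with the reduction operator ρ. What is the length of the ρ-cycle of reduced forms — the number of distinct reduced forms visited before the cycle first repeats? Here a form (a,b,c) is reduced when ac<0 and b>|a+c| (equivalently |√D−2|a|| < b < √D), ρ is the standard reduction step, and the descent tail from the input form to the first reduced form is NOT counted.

D = 2324, ⌊√D⌋ = 48
descent: ρ → (-19,24,23)  [lands on river]
river: ρ → (23,22,-20)
river: ρ → (-20,18,25)
river: ρ → (25,32,-13)
river: ρ → (-13,46,4)
river: ρ → (4,42,-35)
river: ρ → (-35,28,11)
river: ρ → (11,38,-20)
river: ρ → (-20,42,7)
river: ρ → (7,42,-20)
river: ρ → (-20,38,11)
river: ρ → (11,28,-35)
river: ρ → (-35,42,4)
river: ρ → (4,46,-13)
river: ρ → (-13,32,25)
river: ρ → (25,18,-20)
river: ρ → (-20,22,23)
river: ρ → (23,24,-19)
river: ρ → (-19,14,28)
river: ρ → (28,42,-5)
river: ρ → (-5,48,1)
river: ρ → (1,48,-5)
river: ρ → (-5,42,28)
river: ρ → (28,14,-19)
ρ-cycle length = 24 (tail of 1 descent step not counted)

24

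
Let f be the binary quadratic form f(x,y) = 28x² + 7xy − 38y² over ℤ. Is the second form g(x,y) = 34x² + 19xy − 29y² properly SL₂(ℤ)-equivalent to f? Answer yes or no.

D₁ = 4305, D₂ = 4305
river cycle of f (length 8): (28, 63, -3), (-3, 63, 28), (28, 49, -17), (-17, 53, 22), (22, 35, -35), (-35, 35, 22), (22, 53, -17), (-17, 49, 28)
river cycle of g (length 10): (-29, 39, 24), (24, 57, -11), (-11, 53, 34), (34, 15, -30), (-30, 45, 19), (19, 31, -44), (-44, 57, 6), (6, 63, -14), (-14, 49, 34), (34, 19, -29)
cycles differ ⇒ inequivalent

no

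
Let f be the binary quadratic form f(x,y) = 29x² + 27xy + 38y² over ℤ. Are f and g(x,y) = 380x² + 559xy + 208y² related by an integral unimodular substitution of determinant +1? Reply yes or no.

D₁ = -3679, D₂ = -3679
f: reduced (well bottom): (29,27,38) with a≤c, −a<b≤a
g: translate: b→-201 (≡559 mod 760), so (380,559,208)→(380,-201,29)
g: flip: (380,-201,29)→(29,201,380)
g: translate: b→27 (≡201 mod 58), so (29,201,380)→(29,27,38)
g: reduced (well bottom): (29,27,38) with a≤c, −a<b≤a
reduced forms (29, 27, 38) vs (29, 27, 38) ⇒ equivalent

yes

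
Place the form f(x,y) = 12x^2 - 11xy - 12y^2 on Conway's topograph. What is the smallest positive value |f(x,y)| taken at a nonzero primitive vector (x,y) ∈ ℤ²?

descent: ρ → (-12,11,12)  [lands on river]
river: ρ → (12,13,-11)
river: ρ → (-11,9,14)
river: ρ → (14,19,-6)
river: ρ → (-6,17,17)
river: ρ → (17,17,-6)
river: ρ → (-6,19,14)
river: ρ → (14,9,-11)
river: ρ → (-11,13,12)
river: ρ → (12,11,-12)
river: ρ → (-12,13,11)
river: ρ → (11,9,-14)
river: ρ → (-14,19,6)
river: ρ → (6,17,-17)
river: ρ → (-17,17,6)
river: ρ → (6,19,-14)
river: ρ → (-14,9,11)
river: ρ → (11,13,-12)
closes: descent 1, river 18
min |a| on river = 6

6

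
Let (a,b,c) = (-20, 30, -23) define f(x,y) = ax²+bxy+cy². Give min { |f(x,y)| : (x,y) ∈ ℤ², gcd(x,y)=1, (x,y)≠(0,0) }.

translate: b→10 (≡-30 mod 40), so (20,-30,23)→(20,10,13)
flip: (20,10,13)→(13,-10,20)
reduced (well bottom): (13,-10,20) with a≤c, −a<b≤a
well minimum |f| = |-13| = 13 (negative-definite)

13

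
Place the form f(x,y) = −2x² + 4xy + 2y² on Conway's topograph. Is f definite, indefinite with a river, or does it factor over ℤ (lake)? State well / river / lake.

D = b²−4ac = 4² − 4·(-2)·2 = 32
D > 0 non-square ⇒ indefinite ⇒ periodic river

river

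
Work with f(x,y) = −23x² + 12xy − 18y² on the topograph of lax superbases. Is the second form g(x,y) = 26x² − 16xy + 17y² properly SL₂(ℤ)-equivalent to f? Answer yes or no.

D₁ = -1512, D₂ = -1512
f is negative-definite; reduce −f:
−f: flip: (23,-12,18)→(18,12,23)
−f: reduced (well bottom): (18,12,23) with a≤c, −a<b≤a
flip sign back: reduced form of f is (-18,-12,-23)
g: flip: (26,-16,17)→(17,16,26)
g: reduced (well bottom): (17,16,26) with a≤c, −a<b≤a
reduced forms (-18, -12, -23) vs (17, 16, 26) ⇒ inequivalent

no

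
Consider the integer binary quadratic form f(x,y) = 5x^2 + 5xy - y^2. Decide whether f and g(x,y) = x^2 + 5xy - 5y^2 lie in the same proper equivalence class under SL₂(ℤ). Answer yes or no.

D₁ = 45, D₂ = 45
river cycle of f (length 2): (-1, 5, 5), (5, 5, -1)
river cycle of g (length 2): (-5, 5, 1), (1, 5, -5)
cycles differ ⇒ inequivalent

no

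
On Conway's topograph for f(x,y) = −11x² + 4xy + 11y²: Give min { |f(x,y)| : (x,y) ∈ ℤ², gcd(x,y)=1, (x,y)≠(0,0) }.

river: ρ → (11,18,-4)
river: ρ → (-4,22,1)
river: ρ → (1,22,-4)
river: ρ → (-4,18,11)
river: ρ → (11,4,-11)
river: ρ → (-11,18,4)
river: ρ → (4,22,-1)
river: ρ → (-1,22,4)
river: ρ → (4,18,-11)
river: ρ → (-11,4,11)
closes: descent 0, river 10
min |a| on river = 1

1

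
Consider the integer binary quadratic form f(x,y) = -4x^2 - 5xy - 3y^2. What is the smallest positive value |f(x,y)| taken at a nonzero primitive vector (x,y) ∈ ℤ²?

translate: b→-3 (≡5 mod 8), so (4,5,3)→(4,-3,2)
flip: (4,-3,2)→(2,3,4)
translate: b→-1 (≡3 mod 4), so (2,3,4)→(2,-1,3)
reduced (well bottom): (2,-1,3) with a≤c, −a<b≤a
well minimum |f| = |-2| = 2 (negative-definite)

2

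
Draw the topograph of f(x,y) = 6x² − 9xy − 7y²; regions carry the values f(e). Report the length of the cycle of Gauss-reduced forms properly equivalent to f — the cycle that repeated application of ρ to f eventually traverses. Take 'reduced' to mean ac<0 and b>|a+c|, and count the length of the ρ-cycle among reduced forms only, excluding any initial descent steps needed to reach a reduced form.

D = 249, ⌊√D⌋ = 15
descent: ρ → (-7,9,6)  [lands on river]
river: ρ → (6,15,-1)
river: ρ → (-1,15,6)
river: ρ → (6,9,-7)
river: ρ → (-7,5,8)
river: ρ → (8,11,-4)
river: ρ → (-4,13,5)
river: ρ → (5,7,-10)
river: ρ → (-10,13,2)
river: ρ → (2,15,-3)
river: ρ → (-3,15,2)
river: ρ → (2,13,-10)
river: ρ → (-10,7,5)
river: ρ → (5,13,-4)
river: ρ → (-4,11,8)
river: ρ → (8,5,-7)
ρ-cycle length = 16 (tail of 1 descent step not counted)

16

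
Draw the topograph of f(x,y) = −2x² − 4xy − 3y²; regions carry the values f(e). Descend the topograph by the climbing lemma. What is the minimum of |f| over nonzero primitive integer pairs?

translate: b→0 (≡4 mod 4), so (2,4,3)→(2,0,1)
flip: (2,0,1)→(1,0,2)
reduced (well bottom): (1,0,2) with a≤c, −a<b≤a
well minimum |f| = |-1| = 1 (negative-definite)

1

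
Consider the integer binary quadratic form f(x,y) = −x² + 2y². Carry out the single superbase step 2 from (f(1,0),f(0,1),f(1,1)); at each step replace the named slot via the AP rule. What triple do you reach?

start (-1,2,1) = (f(1,0),f(0,1),f(1,1))
replace slot 2: 2·((-1)+1) − 2 = -2 → (-1,-2,1)

-1,-2,1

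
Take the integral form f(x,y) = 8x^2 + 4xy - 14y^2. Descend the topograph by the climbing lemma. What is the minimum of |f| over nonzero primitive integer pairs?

descent: ρ → (-14,-4,8)
descent: ρ → (8,20,-2)  [lands on river]
river: ρ → (-2,20,8)
river: ρ → (8,12,-10)
river: ρ → (-10,8,10)
river: ρ → (10,12,-8)
river: ρ → (-8,20,2)
river: ρ → (2,20,-8)
river: ρ → (-8,12,10)
river: ρ → (10,8,-10)
river: ρ → (-10,12,8)
closes: descent 2, river 10
min |a| on river = 2

2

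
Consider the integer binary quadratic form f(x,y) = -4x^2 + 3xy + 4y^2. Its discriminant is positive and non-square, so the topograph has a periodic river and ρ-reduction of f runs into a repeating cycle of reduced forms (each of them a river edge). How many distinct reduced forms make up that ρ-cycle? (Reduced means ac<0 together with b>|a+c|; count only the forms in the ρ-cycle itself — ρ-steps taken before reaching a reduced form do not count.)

D = 73, ⌊√D⌋ = 8
river: ρ → (4,5,-3)
river: ρ → (-3,7,2)
river: ρ → (2,5,-6)
river: ρ → (-6,7,1)
river: ρ → (1,7,-6)
river: ρ → (-6,5,2)
river: ρ → (2,7,-3)
river: ρ → (-3,5,4)
river: ρ → (4,3,-4)
river: ρ → (-4,5,3)
river: ρ → (3,7,-2)
river: ρ → (-2,5,6)
river: ρ → (6,7,-1)
river: ρ → (-1,7,6)
river: ρ → (6,5,-2)
river: ρ → (-2,7,3)
river: ρ → (3,5,-4)
river: ρ → (-4,3,4)
ρ-cycle length = 18 (tail of 0 descent steps not counted)

18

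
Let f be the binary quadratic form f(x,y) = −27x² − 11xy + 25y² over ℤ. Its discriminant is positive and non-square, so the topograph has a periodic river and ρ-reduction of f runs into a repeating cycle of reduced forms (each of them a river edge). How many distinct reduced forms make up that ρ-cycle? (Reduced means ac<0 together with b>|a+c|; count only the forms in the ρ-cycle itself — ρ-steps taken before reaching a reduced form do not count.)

D = 2821, ⌊√D⌋ = 53
descent: ρ → (25,11,-27)  [lands on river]
river: ρ → (-27,43,9)
river: ρ → (9,47,-17)
river: ρ → (-17,21,35)
river: ρ → (35,49,-3)
river: ρ → (-3,53,1)
river: ρ → (1,53,-3)
river: ρ → (-3,49,35)
river: ρ → (35,21,-17)
river: ρ → (-17,47,9)
river: ρ → (9,43,-27)
river: ρ → (-27,11,25)
river: ρ → (25,39,-13)
river: ρ → (-13,39,25)
ρ-cycle length = 14 (tail of 1 descent step not counted)

14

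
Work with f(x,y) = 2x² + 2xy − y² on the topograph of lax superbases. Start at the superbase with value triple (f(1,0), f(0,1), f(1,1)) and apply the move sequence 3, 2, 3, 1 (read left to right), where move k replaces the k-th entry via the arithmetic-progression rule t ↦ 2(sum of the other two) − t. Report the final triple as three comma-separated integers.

start (2,-1,3) = (f(1,0),f(0,1),f(1,1))
replace slot 3: 2·(2+(-1)) − 3 = -1 → (2,-1,-1)
replace slot 2: 2·(2+(-1)) − (-1) = 3 → (2,3,-1)
replace slot 3: 2·(2+3) − (-1) = 11 → (2,3,11)
replace slot 1: 2·(3+11) − 2 = 26 → (26,3,11)

26,3,11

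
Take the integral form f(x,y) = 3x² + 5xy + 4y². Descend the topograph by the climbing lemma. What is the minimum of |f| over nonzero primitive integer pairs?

translate: b→-1 (≡5 mod 6), so (3,5,4)→(3,-1,2)
flip: (3,-1,2)→(2,1,3)
reduced (well bottom): (2,1,3) with a≤c, −a<b≤a
well minimum = a = 2

2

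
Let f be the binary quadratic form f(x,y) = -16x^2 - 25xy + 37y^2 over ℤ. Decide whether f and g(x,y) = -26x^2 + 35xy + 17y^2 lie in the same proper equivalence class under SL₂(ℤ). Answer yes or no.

D₁ = 2993, D₂ = 2993
river cycle of f (length 6): (37, 25, -16), (-16, 39, 23), (23, 53, -2), (-2, 51, 49), (49, 47, -4), (-4, 49, 37)
river cycle of g (length 12): (17, 33, -28), (-28, 23, 22), (22, 21, -29), (-29, 37, 14), (14, 47, -14), (-14, 37, 29), (29, 21, -22), (-22, 23, 28), (28, 33, -17), (-17, 35, 26), … (2 more)
cycles differ ⇒ inequivalent

no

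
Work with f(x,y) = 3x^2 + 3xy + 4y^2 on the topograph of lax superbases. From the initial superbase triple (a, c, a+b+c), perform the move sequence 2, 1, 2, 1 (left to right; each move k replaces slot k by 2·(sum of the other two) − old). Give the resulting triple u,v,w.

start (3,4,10) = (f(1,0),f(0,1),f(1,1))
replace slot 2: 2·(3+10) − 4 = 22 → (3,22,10)
replace slot 1: 2·(22+10) − 3 = 61 → (61,22,10)
replace slot 2: 2·(61+10) − 22 = 120 → (61,120,10)
replace slot 1: 2·(120+10) − 61 = 199 → (199,120,10)

199,120,10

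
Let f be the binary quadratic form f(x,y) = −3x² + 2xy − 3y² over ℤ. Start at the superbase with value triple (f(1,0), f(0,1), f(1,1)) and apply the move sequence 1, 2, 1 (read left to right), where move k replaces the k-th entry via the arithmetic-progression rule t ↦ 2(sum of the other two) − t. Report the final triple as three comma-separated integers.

start (-3,-3,-4) = (f(1,0),f(0,1),f(1,1))
replace slot 1: 2·((-3)+(-4)) − (-3) = -11 → (-11,-3,-4)
replace slot 2: 2·((-11)+(-4)) − (-3) = -27 → (-11,-27,-4)
replace slot 1: 2·((-27)+(-4)) − (-11) = -51 → (-51,-27,-4)

-51,-27,-4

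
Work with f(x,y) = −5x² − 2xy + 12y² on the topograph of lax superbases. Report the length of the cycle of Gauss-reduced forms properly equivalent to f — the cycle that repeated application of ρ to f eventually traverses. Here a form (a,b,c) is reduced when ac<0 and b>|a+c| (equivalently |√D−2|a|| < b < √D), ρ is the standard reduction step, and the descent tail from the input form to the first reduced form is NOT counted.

D = 244, ⌊√D⌋ = 15
descent: ρ → (12,2,-5)
descent: ρ → (-5,8,9)  [lands on river]
river: ρ → (9,10,-4)
river: ρ → (-4,14,3)
river: ρ → (3,10,-12)
river: ρ → (-12,14,1)
river: ρ → (1,14,-12)
river: ρ → (-12,10,3)
river: ρ → (3,14,-4)
river: ρ → (-4,10,9)
river: ρ → (9,8,-5)
river: ρ → (-5,12,5)
river: ρ → (5,8,-9)
river: ρ → (-9,10,4)
river: ρ → (4,14,-3)
river: ρ → (-3,10,12)
river: ρ → (12,14,-1)
river: ρ → (-1,14,12)
river: ρ → (12,10,-3)
river: ρ → (-3,14,4)
river: ρ → (4,10,-9)
river: ρ → (-9,8,5)
river: ρ → (5,12,-5)
ρ-cycle length = 22 (tail of 2 descent steps not counted)

22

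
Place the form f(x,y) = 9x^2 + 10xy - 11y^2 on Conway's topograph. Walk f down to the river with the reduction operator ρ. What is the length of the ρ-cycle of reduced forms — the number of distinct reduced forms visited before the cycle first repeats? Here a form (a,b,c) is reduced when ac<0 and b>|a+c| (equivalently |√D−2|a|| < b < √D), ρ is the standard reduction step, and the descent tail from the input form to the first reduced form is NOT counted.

D = 496, ⌊√D⌋ = 22
river: ρ → (-11,12,8)
river: ρ → (8,20,-3)
river: ρ → (-3,22,1)
river: ρ → (1,22,-3)
river: ρ → (-3,20,8)
river: ρ → (8,12,-11)
river: ρ → (-11,10,9)
river: ρ → (9,8,-12)
river: ρ → (-12,16,5)
river: ρ → (5,14,-15)
river: ρ → (-15,16,4)
river: ρ → (4,16,-15)
river: ρ → (-15,14,5)
river: ρ → (5,16,-12)
river: ρ → (-12,8,9)
river: ρ → (9,10,-11)
ρ-cycle length = 16 (tail of 0 descent steps not counted)

16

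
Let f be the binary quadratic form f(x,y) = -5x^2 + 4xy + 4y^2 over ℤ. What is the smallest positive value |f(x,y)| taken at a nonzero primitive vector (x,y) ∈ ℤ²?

river: ρ → (4,4,-5)
river: ρ → (-5,6,3)
river: ρ → (3,6,-5)
river: ρ → (-5,4,4)
closes: descent 0, river 4
min |a| on river = 3

3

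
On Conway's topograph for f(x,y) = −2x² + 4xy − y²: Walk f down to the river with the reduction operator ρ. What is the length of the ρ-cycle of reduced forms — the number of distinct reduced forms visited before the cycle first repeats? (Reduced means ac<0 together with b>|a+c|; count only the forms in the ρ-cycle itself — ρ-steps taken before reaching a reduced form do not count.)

D = 8, ⌊√D⌋ = 2
descent: ρ → (-1,2,1)  [lands on river]
river: ρ → (1,2,-1)
ρ-cycle length = 2 (tail of 1 descent step not counted)

2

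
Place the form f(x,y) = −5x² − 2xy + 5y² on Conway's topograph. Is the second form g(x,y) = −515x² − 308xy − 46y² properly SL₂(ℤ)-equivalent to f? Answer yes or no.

D₁ = 104, D₂ = 104
river cycle of f (length 6): (5, 2, -5), (-5, 8, 2), (2, 8, -5), (-5, 2, 5), (5, 8, -2), (-2, 8, 5)
river cycle of g (length 6): (-5, 8, 2), (2, 8, -5), (-5, 2, 5), (5, 8, -2), (-2, 8, 5), (5, 2, -5)
cycles coincide ⇒ equivalent

yes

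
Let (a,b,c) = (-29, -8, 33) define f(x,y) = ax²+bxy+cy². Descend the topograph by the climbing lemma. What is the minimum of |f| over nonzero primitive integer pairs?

descent: ρ → (33,8,-29)  [lands on river]
river: ρ → (-29,50,12)
river: ρ → (12,46,-37)
river: ρ → (-37,28,21)
river: ρ → (21,56,-9)
river: ρ → (-9,52,33)
river: ρ → (33,14,-28)
river: ρ → (-28,42,19)
river: ρ → (19,34,-36)
river: ρ → (-36,38,17)
river: ρ → (17,30,-44)
river: ρ → (-44,58,3)
river: ρ → (3,62,-4)
river: ρ → (-4,58,33)
closes: descent 1, river 14
min |a| on river = 3

3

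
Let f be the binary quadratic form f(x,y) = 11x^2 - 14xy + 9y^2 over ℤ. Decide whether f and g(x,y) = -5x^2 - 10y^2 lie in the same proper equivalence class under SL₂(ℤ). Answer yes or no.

D₁ = -200, D₂ = -200
f: translate: b→8 (≡-14 mod 22), so (11,-14,9)→(11,8,6)
f: flip: (11,8,6)→(6,-8,11)
f: translate: b→4 (≡-8 mod 12), so (6,-8,11)→(6,4,9)
f: reduced (well bottom): (6,4,9) with a≤c, −a<b≤a
g is negative-definite; reduce −g:
−g: reduced (well bottom): (5,0,10) with a≤c, −a<b≤a
flip sign back: reduced form of g is (-5,0,-10)
reduced forms (6, 4, 9) vs (-5, 0, -10) ⇒ inequivalent

no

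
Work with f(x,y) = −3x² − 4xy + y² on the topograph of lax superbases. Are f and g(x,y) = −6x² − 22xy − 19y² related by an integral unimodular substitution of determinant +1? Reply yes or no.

D₁ = 28, D₂ = 28
river cycle of f (length 4): (1, 4, -3), (-3, 2, 2), (2, 2, -3), (-3, 4, 1)
river cycle of g (length 4): (-3, 4, 1), (1, 4, -3), (-3, 2, 2), (2, 2, -3)
cycles coincide ⇒ equivalent

yes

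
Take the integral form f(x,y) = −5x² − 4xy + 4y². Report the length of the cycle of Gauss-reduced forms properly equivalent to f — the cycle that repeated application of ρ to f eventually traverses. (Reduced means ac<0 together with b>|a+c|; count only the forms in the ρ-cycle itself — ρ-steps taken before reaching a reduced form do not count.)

D = 96, ⌊√D⌋ = 9
descent: ρ → (4,4,-5)  [lands on river]
river: ρ → (-5,6,3)
river: ρ → (3,6,-5)
river: ρ → (-5,4,4)
ρ-cycle length = 4 (tail of 1 descent step not counted)

4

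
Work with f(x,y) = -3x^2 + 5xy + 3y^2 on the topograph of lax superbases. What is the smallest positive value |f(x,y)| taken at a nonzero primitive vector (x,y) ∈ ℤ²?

river: ρ → (3,7,-1)
river: ρ → (-1,7,3)
river: ρ → (3,5,-3)
river: ρ → (-3,7,1)
river: ρ → (1,7,-3)
river: ρ → (-3,5,3)
closes: descent 0, river 6
min |a| on river = 1

1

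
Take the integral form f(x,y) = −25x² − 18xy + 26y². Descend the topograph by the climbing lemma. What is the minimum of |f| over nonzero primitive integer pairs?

descent: ρ → (26,18,-25)  [lands on river]
river: ρ → (-25,32,19)
river: ρ → (19,44,-13)
river: ρ → (-13,34,34)
river: ρ → (34,34,-13)
river: ρ → (-13,44,19)
river: ρ → (19,32,-25)
river: ρ → (-25,18,26)
river: ρ → (26,34,-17)
river: ρ → (-17,34,26)
closes: descent 1, river 10
min |a| on river = 13

13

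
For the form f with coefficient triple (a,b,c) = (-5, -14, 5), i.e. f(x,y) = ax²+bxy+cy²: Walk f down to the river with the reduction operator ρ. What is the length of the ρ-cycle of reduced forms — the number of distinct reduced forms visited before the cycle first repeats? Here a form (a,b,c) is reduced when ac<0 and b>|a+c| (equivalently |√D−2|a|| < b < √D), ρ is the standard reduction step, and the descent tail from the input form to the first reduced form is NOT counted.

D = 296, ⌊√D⌋ = 17
descent: ρ → (5,14,-5)  [lands on river]
river: ρ → (-5,16,2)
river: ρ → (2,16,-5)
river: ρ → (-5,14,5)
river: ρ → (5,16,-2)
river: ρ → (-2,16,5)
ρ-cycle length = 6 (tail of 1 descent step not counted)

6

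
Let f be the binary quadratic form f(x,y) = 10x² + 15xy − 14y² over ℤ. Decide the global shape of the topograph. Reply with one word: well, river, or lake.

D = b²−4ac = 15² − 4·10·(-14) = 785
D > 0 non-square ⇒ indefinite ⇒ periodic river

river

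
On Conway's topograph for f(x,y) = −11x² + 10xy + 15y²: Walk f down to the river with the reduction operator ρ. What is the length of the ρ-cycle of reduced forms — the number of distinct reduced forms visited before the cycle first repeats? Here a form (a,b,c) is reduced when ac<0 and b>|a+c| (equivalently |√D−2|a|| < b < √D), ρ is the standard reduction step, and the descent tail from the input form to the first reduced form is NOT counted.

D = 760, ⌊√D⌋ = 27
river: ρ → (15,20,-6)
river: ρ → (-6,16,21)
river: ρ → (21,26,-1)
river: ρ → (-1,26,21)
river: ρ → (21,16,-6)
river: ρ → (-6,20,15)
river: ρ → (15,10,-11)
river: ρ → (-11,12,14)
river: ρ → (14,16,-9)
river: ρ → (-9,20,10)
river: ρ → (10,20,-9)
river: ρ → (-9,16,14)
river: ρ → (14,12,-11)
river: ρ → (-11,10,15)
ρ-cycle length = 14 (tail of 0 descent steps not counted)

14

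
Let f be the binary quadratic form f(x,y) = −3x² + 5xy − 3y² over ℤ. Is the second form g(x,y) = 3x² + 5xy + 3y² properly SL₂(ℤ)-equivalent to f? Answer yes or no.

D₁ = -11, D₂ = -11
f is negative-definite; reduce −f:
−f: translate: b→1 (≡-5 mod 6), so (3,-5,3)→(3,1,1)
−f: flip: (3,1,1)→(1,-1,3)
−f: translate: b→1 (≡-1 mod 2), so (1,-1,3)→(1,1,3)
−f: reduced (well bottom): (1,1,3) with a≤c, −a<b≤a
flip sign back: reduced form of f is (-1,-1,-3)
g: translate: b→-1 (≡5 mod 6), so (3,5,3)→(3,-1,1)
g: flip: (3,-1,1)→(1,1,3)
g: reduced (well bottom): (1,1,3) with a≤c, −a<b≤a
reduced forms (-1, -1, -3) vs (1, 1, 3) ⇒ inequivalent

no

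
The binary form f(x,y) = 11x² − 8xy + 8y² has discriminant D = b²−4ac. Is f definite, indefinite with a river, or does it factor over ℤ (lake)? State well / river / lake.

D = b²−4ac = (-8)² − 4·11·8 = -288
D < 0 ⇒ definite ⇒ every region one sign ⇒ single well

well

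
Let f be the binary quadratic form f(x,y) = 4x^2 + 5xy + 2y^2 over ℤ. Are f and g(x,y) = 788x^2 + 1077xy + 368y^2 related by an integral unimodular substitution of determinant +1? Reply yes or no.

D₁ = -7, D₂ = -7
f: translate: b→-3 (≡5 mod 8), so (4,5,2)→(4,-3,1)
f: flip: (4,-3,1)→(1,3,4)
f: translate: b→1 (≡3 mod 2), so (1,3,4)→(1,1,2)
f: reduced (well bottom): (1,1,2) with a≤c, −a<b≤a
g: translate: b→-499 (≡1077 mod 1576), so (788,1077,368)→(788,-499,79)
g: flip: (788,-499,79)→(79,499,788)
g: translate: b→25 (≡499 mod 158), so (79,499,788)→(79,25,2)
g: flip: (79,25,2)→(2,-25,79)
g: translate: b→-1 (≡-25 mod 4), so (2,-25,79)→(2,-1,1)
g: flip: (2,-1,1)→(1,1,2)
g: reduced (well bottom): (1,1,2) with a≤c, −a<b≤a
reduced forms (1, 1, 2) vs (1, 1, 2) ⇒ equivalent

yes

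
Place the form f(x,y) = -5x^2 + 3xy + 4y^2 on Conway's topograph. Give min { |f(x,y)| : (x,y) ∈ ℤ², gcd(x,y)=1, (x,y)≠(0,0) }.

river: ρ → (4,5,-4)
river: ρ → (-4,3,5)
river: ρ → (5,7,-2)
river: ρ → (-2,9,1)
river: ρ → (1,9,-2)
river: ρ → (-2,7,5)
river: ρ → (5,3,-4)
river: ρ → (-4,5,4)
river: ρ → (4,3,-5)
river: ρ → (-5,7,2)
river: ρ → (2,9,-1)
river: ρ → (-1,9,2)
river: ρ → (2,7,-5)
river: ρ → (-5,3,4)
closes: descent 0, river 14
min |a| on river = 1

1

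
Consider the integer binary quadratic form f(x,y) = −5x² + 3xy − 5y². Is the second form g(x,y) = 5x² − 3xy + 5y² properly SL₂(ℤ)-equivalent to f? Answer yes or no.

D₁ = -91, D₂ = -91
f is negative-definite; reduce −f:
−f: flip: (5,-3,5)→(5,3,5)
−f: reduced (well bottom): (5,3,5) with a≤c, −a<b≤a
flip sign back: reduced form of f is (-5,-3,-5)
g: flip: (5,-3,5)→(5,3,5)
g: reduced (well bottom): (5,3,5) with a≤c, −a<b≤a
reduced forms (-5, -3, -5) vs (5, 3, 5) ⇒ inequivalent

no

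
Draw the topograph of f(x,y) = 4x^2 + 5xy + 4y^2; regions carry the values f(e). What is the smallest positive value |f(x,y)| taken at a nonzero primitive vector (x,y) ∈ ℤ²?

translate: b→-3 (≡5 mod 8), so (4,5,4)→(4,-3,3)
flip: (4,-3,3)→(3,3,4)
reduced (well bottom): (3,3,4) with a≤c, −a<b≤a
well minimum = a = 3

3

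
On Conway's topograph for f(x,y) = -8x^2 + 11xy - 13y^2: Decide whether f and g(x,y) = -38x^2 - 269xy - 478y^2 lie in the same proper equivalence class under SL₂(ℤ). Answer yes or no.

D₁ = -295, D₂ = -295
f is negative-definite; reduce −f:
−f: translate: b→5 (≡-11 mod 16), so (8,-11,13)→(8,5,10)
−f: reduced (well bottom): (8,5,10) with a≤c, −a<b≤a
flip sign back: reduced form of f is (-8,-5,-10)
g is negative-definite; reduce −g:
−g: translate: b→-35 (≡269 mod 76), so (38,269,478)→(38,-35,10)
−g: flip: (38,-35,10)→(10,35,38)
−g: translate: b→-5 (≡35 mod 20), so (10,35,38)→(10,-5,8)
−g: flip: (10,-5,8)→(8,5,10)
−g: reduced (well bottom): (8,5,10) with a≤c, −a<b≤a
flip sign back: reduced form of g is (-8,-5,-10)
reduced forms (-8, -5, -10) vs (-8, -5, -10) ⇒ equivalent

yes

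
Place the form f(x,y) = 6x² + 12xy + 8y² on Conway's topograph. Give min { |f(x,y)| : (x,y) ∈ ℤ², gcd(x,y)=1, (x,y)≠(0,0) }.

translate: b→0 (≡12 mod 12), so (6,12,8)→(6,0,2)
flip: (6,0,2)→(2,0,6)
reduced (well bottom): (2,0,6) with a≤c, −a<b≤a
well minimum = a = 2

2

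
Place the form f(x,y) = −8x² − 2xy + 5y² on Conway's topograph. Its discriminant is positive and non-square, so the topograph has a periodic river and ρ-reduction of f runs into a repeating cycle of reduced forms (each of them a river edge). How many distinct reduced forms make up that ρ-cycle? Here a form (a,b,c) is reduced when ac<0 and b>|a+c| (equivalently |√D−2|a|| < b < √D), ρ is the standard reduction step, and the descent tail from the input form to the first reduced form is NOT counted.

D = 164, ⌊√D⌋ = 12
descent: ρ → (5,12,-1)  [lands on river]
river: ρ → (-1,12,5)
river: ρ → (5,8,-5)
river: ρ → (-5,12,1)
river: ρ → (1,12,-5)
river: ρ → (-5,8,5)
ρ-cycle length = 6 (tail of 1 descent step not counted)

6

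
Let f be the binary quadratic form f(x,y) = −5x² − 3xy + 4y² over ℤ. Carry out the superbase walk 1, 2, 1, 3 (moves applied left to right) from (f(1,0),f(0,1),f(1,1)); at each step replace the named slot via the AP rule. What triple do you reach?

start (-5,4,-4) = (f(1,0),f(0,1),f(1,1))
replace slot 1: 2·(4+(-4)) − (-5) = 5 → (5,4,-4)
replace slot 2: 2·(5+(-4)) − 4 = -2 → (5,-2,-4)
replace slot 1: 2·((-2)+(-4)) − 5 = -17 → (-17,-2,-4)
replace slot 3: 2·((-17)+(-2)) − (-4) = -34 → (-17,-2,-34)

-17,-2,-34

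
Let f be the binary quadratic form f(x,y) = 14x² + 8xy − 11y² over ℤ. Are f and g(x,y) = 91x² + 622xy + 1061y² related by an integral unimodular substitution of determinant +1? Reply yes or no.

D₁ = 680, D₂ = 680
river cycle of f (length 10): (-11, 14, 11), (11, 8, -14), (-14, 20, 5), (5, 20, -14), (-14, 8, 11), (11, 14, -11), (-11, 8, 14), (14, 20, -5), (-5, 20, 14), (14, 8, -11)
river cycle of g (length 10): (14, 8, -11), (-11, 14, 11), (11, 8, -14), (-14, 20, 5), (5, 20, -14), (-14, 8, 11), (11, 14, -11), (-11, 8, 14), (14, 20, -5), (-5, 20, 14)
cycles coincide ⇒ equivalent

yes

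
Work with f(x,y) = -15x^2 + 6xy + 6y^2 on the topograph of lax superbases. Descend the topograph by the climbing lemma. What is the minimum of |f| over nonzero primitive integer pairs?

descent: ρ → (6,18,-3)  [lands on river]
river: ρ → (-3,18,6)
closes: descent 1, river 2
min |a| on river = 3

3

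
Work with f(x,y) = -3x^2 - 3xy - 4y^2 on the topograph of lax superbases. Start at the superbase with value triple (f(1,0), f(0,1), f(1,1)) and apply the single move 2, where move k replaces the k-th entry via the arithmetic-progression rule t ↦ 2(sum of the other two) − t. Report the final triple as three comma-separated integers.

start (-3,-4,-10) = (f(1,0),f(0,1),f(1,1))
replace slot 2: 2·((-3)+(-10)) − (-4) = -22 → (-3,-22,-10)

-3,-22,-10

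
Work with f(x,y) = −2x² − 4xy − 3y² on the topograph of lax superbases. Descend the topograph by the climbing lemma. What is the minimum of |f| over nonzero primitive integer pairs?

translate: b→0 (≡4 mod 4), so (2,4,3)→(2,0,1)
flip: (2,0,1)→(1,0,2)
reduced (well bottom): (1,0,2) with a≤c, −a<b≤a
well minimum |f| = |-1| = 1 (negative-definite)

1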